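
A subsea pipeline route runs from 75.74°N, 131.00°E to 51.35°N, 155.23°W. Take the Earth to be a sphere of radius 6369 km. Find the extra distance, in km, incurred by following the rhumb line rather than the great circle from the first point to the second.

Great circle: cos σ = sin φ₁ sin φ₂ + cos φ₁ cos φ₂ cos Δλ,  σ = 0.6437 rad → d_gc = 4099.41 km
Rhumb line: Δψ = -1.0309, q = Δφ/Δψ = 0.4129, d_rh = R√(Δφ²+q²Δλ²) = 4337.86 km
Excess = 4337.86 − 4099.41 = 238.45 ≈ 238 km

238 km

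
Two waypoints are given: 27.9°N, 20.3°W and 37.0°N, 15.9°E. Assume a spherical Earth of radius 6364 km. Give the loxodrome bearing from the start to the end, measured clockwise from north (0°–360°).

Meridional parts: M(φ₁)=+0.5074, M(φ₂)=+0.6960 → ΔM = +0.1886;  Δλ = +0.6318 rad
tan C = Δλ / ΔM = +3.3505 → C = 73.38°

73.4°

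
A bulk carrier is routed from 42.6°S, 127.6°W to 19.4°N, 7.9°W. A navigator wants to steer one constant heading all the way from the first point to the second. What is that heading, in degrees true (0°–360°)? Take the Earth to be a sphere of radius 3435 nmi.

Meridional parts: M(φ₁)=-0.8233, M(φ₂)=+0.3453 → ΔM = +1.1686;  Δλ = +2.0892 rad
tan C = Δλ / ΔM = +1.7878 → C = 60.78°

60.8°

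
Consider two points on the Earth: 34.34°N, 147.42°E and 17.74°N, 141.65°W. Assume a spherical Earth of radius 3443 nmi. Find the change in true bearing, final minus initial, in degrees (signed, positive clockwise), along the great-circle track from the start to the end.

Initial bearing θ₁ = atan2(sin Δλ cos φ₂, cos φ₁ sin φ₂ − sin φ₁ cos φ₂ cos Δλ) = 85.17°
Final bearing θ₂ = (initial bearing from the destination back to the start) + 180° = 120.25°
Δθ = θ₂ − θ₁ = +35.1°

+35.1°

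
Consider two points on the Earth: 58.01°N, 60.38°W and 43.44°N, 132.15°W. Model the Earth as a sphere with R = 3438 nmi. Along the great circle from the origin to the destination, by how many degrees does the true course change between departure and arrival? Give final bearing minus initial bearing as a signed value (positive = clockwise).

At departure: θ₁ = atan2(sin Δλ cos φ₂, cos φ₁ sin φ₂ − sin φ₁ cos φ₂ cos Δλ) = 283.97°
At arrival: θ₂ = atan2(sin Δλ cos φ₁, −cos φ₂ sin φ₁ + sin φ₂ cos φ₁ cos Δλ) = 225.07°
Δθ = θ₂ − θ₁ = -58.9°

-58.9°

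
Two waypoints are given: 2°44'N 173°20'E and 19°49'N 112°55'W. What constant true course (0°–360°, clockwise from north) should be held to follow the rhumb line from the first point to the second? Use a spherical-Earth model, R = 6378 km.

76.7°

Δψ = ln[tan(π/4+φ₂/2)/tan(π/4+φ₁/2)] = +0.3053
Δλ = +1.2872 rad (taken the short way round)
course = atan2(Δλ, Δψ) = 76.66°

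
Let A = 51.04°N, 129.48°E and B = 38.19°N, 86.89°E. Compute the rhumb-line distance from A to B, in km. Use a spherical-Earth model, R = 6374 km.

Rhumb course C = atan2(Δλ, Δψ) with Δψ = ln[tan(π/4+φ₂/2)/tan(π/4+φ₁/2)] = -0.3170, Δλ = -0.7433 → C = 246.90°
d = R·|Δφ| / |cos C| = 6374·0.22427 / 0.39231 = 3644 km

3644 km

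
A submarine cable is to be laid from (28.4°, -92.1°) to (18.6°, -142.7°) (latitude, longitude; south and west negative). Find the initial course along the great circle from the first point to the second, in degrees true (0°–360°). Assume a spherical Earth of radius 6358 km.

269.6°

θ = atan2( sin Δλ·cos φ₂ ,  cos φ₁ sin φ₂ − sin φ₁ cos φ₂ cos Δλ )
  = atan2(-0.7324, -0.0056) = 269.57°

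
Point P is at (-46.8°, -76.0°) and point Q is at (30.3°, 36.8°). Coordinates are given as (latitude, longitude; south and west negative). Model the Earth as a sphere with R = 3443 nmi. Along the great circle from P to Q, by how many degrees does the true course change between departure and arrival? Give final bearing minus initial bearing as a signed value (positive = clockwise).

Initial bearing θ₁ = atan2(sin Δλ cos φ₂, cos φ₁ sin φ₂ − sin φ₁ cos φ₂ cos Δλ) = 82.73°
Final bearing θ₂ = (initial bearing from the destination back to the start) + 180° = 51.86°
Δθ = θ₂ − θ₁ = -30.9°

-30.9°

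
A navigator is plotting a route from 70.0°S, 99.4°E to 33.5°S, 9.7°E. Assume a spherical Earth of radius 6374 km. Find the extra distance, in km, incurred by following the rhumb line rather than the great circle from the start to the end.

Great circle: cos σ = sin φ₁ sin φ₂ + cos φ₁ cos φ₂ cos Δλ,  σ = 1.0238 rad → d_gc = 6525.5 km
Rhumb line: Δψ = +1.1143, q = Δφ/Δψ = 0.5717, d_rh = R√(Δφ²+q²Δλ²) = 7002.6 km
Excess = 7002.6 − 6525.5 = 477.1 ≈ 477 km

477 km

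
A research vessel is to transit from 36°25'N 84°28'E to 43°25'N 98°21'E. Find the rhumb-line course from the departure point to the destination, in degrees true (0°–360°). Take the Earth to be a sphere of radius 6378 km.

56.6°

Δψ = ln[tan(π/4+φ₂/2)/tan(π/4+φ₁/2)] = +0.1595
Δλ = +0.2423 rad (taken the short way round)
course = atan2(Δλ, Δψ) = 56.64°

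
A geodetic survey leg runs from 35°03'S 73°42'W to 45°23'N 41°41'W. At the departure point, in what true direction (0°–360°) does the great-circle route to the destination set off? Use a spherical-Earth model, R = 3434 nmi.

N = sin Δλ·cos φ₂ = +0.3724;  D = cos φ₁ sin φ₂ − sin φ₁ cos φ₂ cos Δλ = +0.9247
initial course = atan2(N, D) = 21.93°

21.9°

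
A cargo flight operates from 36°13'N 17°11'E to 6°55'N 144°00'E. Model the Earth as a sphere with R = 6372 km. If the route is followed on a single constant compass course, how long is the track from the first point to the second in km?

Δψ = ln[tan(π/4+φ₂/2)/tan(π/4+φ₁/2)] = -0.5579;  Δφ = -0.5114 rad,  Δλ = +2.2134 rad
q = Δφ/Δψ = 0.9165
d = R·√(Δφ² + q²Δλ²) = 6372·2.09212 = 13331 km

13331 km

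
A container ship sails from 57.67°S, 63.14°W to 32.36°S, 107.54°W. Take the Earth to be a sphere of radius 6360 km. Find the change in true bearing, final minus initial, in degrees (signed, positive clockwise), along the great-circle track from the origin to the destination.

Initial bearing θ₁ = atan2(sin Δλ cos φ₂, cos φ₁ sin φ₂ − sin φ₁ cos φ₂ cos Δλ) = 290.73°
Final bearing θ₂ = (initial bearing from the destination back to the start) + 180° = 323.69°
Δθ = θ₂ − θ₁ = +33.0°

+33.0°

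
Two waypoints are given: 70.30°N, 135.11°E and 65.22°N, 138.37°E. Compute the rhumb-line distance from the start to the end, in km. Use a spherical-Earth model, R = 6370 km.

Rhumb course C = atan2(Δλ, Δψ) with Δψ = ln[tan(π/4+φ₂/2)/tan(π/4+φ₁/2)] = -0.2353, Δλ = +0.0569 → C = 166.40°
d = R·|Δφ| / |cos C| = 6370·0.08866 / 0.97198 = 581 km

581 km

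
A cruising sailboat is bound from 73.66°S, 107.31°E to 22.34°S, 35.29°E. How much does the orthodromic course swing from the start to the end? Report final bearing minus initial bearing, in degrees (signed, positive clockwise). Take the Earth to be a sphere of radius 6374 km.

+61.9°

Initial bearing θ₁ = atan2(sin Δλ cos φ₂, cos φ₁ sin φ₂ − sin φ₁ cos φ₂ cos Δλ) = 280.75°
Final bearing θ₂ = (initial bearing from the destination back to the start) + 180° = 342.61°
Δθ = θ₂ − θ₁ = +61.9°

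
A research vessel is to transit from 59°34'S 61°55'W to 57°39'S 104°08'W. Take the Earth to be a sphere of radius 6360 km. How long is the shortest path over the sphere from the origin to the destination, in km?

2409 km

cos σ = sin φ₁ sin φ₂ + cos φ₁ cos φ₂ cos Δλ
      = sin(-59.57°)sin(-57.65°) + cos(-59.57°)cos(-57.65°)cos(-42.22°) = 0.9291
σ = 21.700° → d = Rσ = 6360·0.37873 = 2409 km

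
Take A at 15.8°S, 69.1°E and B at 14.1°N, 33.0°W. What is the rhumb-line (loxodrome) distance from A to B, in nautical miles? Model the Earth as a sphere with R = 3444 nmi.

Rhumb course C = atan2(Δλ, Δψ) with Δψ = ln[tan(π/4+φ₂/2)/tan(π/4+φ₁/2)] = +0.5279, Δλ = -1.7820 → C = 286.50°
d = R·|Δφ| / |cos C| = 3444·0.52185 / 0.28406 = 6327 nmi

6327 nmi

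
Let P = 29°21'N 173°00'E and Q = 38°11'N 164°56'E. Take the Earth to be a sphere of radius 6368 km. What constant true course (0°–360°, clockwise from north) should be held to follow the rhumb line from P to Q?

322.8°

Meridional parts: M(φ₁)=+0.5362, M(φ₂)=+0.7221 → ΔM = +0.1858;  Δλ = -0.1408 rad
tan C = Δλ / ΔM = -0.7577 → C = 322.85°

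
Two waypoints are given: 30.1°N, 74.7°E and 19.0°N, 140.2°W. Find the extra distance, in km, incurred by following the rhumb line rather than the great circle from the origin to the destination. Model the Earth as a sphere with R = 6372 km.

Great circle: cos σ = sin φ₁ sin φ₂ + cos φ₁ cos φ₂ cos Δλ,  σ = 2.1032 rad → d_gc = 13401.7 km
Rhumb line: Δψ = -0.2135, q = Δφ/Δψ = 0.9076, d_rh = R√(Δφ²+q²Δλ²) = 14697.5 km
Excess = 14697.5 − 13401.7 = 1295.8 ≈ 1296 km

1296 km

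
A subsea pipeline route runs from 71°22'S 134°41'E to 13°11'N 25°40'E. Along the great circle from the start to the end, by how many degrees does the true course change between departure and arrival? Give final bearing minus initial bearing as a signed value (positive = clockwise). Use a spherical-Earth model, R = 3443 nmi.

+85.3°

Initial bearing θ₁ = atan2(sin Δλ cos φ₂, cos φ₁ sin φ₂ − sin φ₁ cos φ₂ cos Δλ) = 256.10°
Final bearing θ₂ = (initial bearing from the destination back to the start) + 180° = 341.42°
Δθ = θ₂ − θ₁ = +85.3°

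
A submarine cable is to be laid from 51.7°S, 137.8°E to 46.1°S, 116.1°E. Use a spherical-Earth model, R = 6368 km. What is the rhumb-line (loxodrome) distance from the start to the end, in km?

Δψ = ln[tan(π/4+φ₂/2)/tan(π/4+φ₁/2)] = +0.1489;  Δφ = +0.0977 rad,  Δλ = -0.3787 rad
q = Δφ/Δψ = 0.6564
d = R·√(Δφ² + q²Δλ²) = 6368·0.26713 = 1701 km

1701 km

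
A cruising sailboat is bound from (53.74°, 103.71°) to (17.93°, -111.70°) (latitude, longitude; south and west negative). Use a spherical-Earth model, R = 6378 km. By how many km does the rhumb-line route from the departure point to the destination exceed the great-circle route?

1846 km

Great circle: cos σ = sin φ₁ sin φ₂ + cos φ₁ cos φ₂ cos Δλ,  σ = 1.7828 rad → d_gc = 11370.6 km
Rhumb line: Δψ = -0.7983, q = Δφ/Δψ = 0.7829, d_rh = R√(Δφ²+q²Δλ²) = 13216.7 km
Excess = 13216.7 − 11370.6 = 1846.1 ≈ 1846 km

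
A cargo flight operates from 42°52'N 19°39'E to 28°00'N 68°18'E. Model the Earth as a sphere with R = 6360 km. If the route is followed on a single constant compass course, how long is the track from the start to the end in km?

Δψ = ln[tan(π/4+φ₂/2)/tan(π/4+φ₁/2)] = -0.3203;  Δφ = -0.2595 rad,  Δλ = +0.8491 rad
q = Δφ/Δψ = 0.8102
d = R·√(Δφ² + q²Δλ²) = 6360·0.73522 = 4676 km

4676 km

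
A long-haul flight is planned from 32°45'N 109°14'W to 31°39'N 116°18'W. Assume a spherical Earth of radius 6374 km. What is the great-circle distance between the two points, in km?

676 km

Haversine: a = sin²(Δφ/2)+cos φ₁ cos φ₂ sin²(Δλ/2) = 0.00281;  σ = 2·atan2(√a,√(1−a))
σ = 6.079° → d = Rσ = 6374·0.10610 = 676 km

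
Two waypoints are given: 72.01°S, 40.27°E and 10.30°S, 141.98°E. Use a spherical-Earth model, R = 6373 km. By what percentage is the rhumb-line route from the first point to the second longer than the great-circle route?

Great circle: σ = 1.4622 rad → d_gc = Rσ = 9318.6 km
Rhumb: Δφ = +1.0770, Δλ = +1.7752, Δψ = +1.6625, q = Δφ/Δψ = 0.6478 → d_rh = R√(Δφ²+q²Δλ²) = 10041.3 km
Excess = (10041.3 − 9318.6) / 9318.6 = 722.7 / 9318.6 = 7.76% ≈ 7.8%

7.8%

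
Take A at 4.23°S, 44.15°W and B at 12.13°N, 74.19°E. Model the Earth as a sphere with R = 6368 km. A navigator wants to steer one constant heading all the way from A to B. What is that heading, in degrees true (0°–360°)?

82.1°

Δψ = ln[tan(π/4+φ₂/2)/tan(π/4+φ₁/2)] = +0.2872
Δλ = +2.0654 rad (taken the short way round)
course = atan2(Δλ, Δψ) = 82.08°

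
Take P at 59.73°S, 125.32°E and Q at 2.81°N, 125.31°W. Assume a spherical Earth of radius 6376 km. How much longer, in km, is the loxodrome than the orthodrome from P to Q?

Great circle: cos σ = sin φ₁ sin φ₂ + cos φ₁ cos φ₂ cos Δλ,  σ = 1.7817 rad → d_gc = 11360.0 km
Rhumb line: Δψ = +1.3566, q = Δφ/Δψ = 0.8046, d_rh = R√(Δφ²+q²Δλ²) = 12013.7 km
Excess = 12013.7 − 11360.0 = 653.7 ≈ 654 km

654 km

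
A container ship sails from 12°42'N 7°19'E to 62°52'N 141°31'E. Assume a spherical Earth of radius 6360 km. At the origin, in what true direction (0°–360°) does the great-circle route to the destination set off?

θ = atan2( sin Δλ·cos φ₂ ,  cos φ₁ sin φ₂ − sin φ₁ cos φ₂ cos Δλ )
  = atan2(+0.3270, +0.9381) = 19.22°

19.2°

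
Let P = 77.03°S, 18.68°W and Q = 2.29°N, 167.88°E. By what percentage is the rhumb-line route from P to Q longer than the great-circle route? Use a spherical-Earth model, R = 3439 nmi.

Great circle: σ = 1.8356 rad → d_gc = Rσ = 6312.7 nmi
Rhumb: Δφ = +1.3844, Δλ = -3.0271, Δψ = +2.2144, q = Δφ/Δψ = 0.6252 → d_rh = R√(Δφ²+q²Δλ²) = 8063.6 nmi
Excess = (8063.6 − 6312.7) / 6312.7 = 1750.9 / 6312.7 = 27.74% ≈ 27.7%

27.7%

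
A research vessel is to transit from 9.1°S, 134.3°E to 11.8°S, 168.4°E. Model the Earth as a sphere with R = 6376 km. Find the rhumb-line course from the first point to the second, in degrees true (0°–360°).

Δψ = ln[tan(π/4+φ₂/2)/tan(π/4+φ₁/2)] = -0.0479
Δλ = +0.5952 rad (taken the short way round)
course = atan2(Δλ, Δψ) = 94.60°

94.6°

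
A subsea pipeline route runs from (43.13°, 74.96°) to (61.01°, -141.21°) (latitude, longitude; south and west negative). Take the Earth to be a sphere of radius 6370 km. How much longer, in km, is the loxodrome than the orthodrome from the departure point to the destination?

1876 km

Great circle: cos σ = sin φ₁ sin φ₂ + cos φ₁ cos φ₂ cos Δλ,  σ = 1.2530 rad → d_gc = 7981.7 km
Rhumb line: Δψ = +0.5168, q = Δφ/Δψ = 0.6038, d_rh = R√(Δφ²+q²Δλ²) = 9858.0 km
Excess = 9858.0 − 7981.7 = 1876.3 ≈ 1876 km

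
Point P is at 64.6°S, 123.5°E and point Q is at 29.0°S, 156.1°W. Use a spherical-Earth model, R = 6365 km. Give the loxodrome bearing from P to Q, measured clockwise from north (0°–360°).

Δψ = ln[tan(π/4+φ₂/2)/tan(π/4+φ₁/2)] = +0.9608
Δλ = +1.4032 rad (taken the short way round)
course = atan2(Δλ, Δψ) = 55.60°

55.6°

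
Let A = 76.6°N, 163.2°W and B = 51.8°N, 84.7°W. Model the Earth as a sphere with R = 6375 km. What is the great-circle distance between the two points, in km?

Haversine: a = sin²(Δφ/2)+cos φ₁ cos φ₂ sin²(Δλ/2) = 0.10348;  σ = 2·atan2(√a,√(1−a))
σ = 37.530° → d = Rσ = 6375·0.65502 = 4176 km

4176 km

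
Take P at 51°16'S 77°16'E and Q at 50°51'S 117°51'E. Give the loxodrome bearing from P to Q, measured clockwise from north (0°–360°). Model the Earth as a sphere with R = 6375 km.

Δψ = ln[tan(π/4+φ₂/2)/tan(π/4+φ₁/2)] = +0.0116
Δλ = +0.7083 rad (taken the short way round)
course = atan2(Δλ, Δψ) = 89.06°

89.1°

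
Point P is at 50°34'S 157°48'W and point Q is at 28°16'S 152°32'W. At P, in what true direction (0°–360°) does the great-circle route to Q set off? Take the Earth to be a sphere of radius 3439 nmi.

12.1°

N = sin Δλ·cos φ₂ = +0.0808;  D = cos φ₁ sin φ₂ − sin φ₁ cos φ₂ cos Δλ = +0.3766
initial course = atan2(N, D) = 12.12°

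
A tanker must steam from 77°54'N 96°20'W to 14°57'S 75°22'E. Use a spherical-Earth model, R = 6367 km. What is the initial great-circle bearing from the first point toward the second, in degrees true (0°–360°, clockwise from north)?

9.0°

N = sin Δλ·cos φ₂ = +0.1395;  D = cos φ₁ sin φ₂ − sin φ₁ cos φ₂ cos Δλ = +0.8807
initial course = atan2(N, D) = 9.00°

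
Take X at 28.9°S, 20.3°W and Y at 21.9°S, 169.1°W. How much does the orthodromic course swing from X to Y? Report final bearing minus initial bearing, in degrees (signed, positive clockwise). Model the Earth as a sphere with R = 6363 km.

At departure: θ₁ = atan2(sin Δλ cos φ₂, cos φ₁ sin φ₂ − sin φ₁ cos φ₂ cos Δλ) = 214.09°
At arrival: θ₂ = atan2(sin Δλ cos φ₁, −cos φ₂ sin φ₁ + sin φ₂ cos φ₁ cos Δλ) = 328.07°
Δθ = θ₂ − θ₁ = +114.0°

+114.0°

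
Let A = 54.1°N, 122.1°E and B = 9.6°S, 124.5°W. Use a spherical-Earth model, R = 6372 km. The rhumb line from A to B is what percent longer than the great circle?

Great circle: σ = 1.9441 rad → d_gc = Rσ = 12387.9 km
Rhumb: Δφ = -1.1118, Δλ = +1.9792, Δψ = -1.2955, q = Δφ/Δψ = 0.8582 → d_rh = R√(Δφ²+q²Δλ²) = 12935.4 km
Excess = (12935.4 − 12387.9) / 12387.9 = 547.5 / 12387.9 = 4.42% ≈ 4.4%

4.4%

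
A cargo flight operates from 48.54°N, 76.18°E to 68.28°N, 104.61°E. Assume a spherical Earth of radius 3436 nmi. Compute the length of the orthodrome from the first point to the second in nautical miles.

Haversine: a = sin²(Δφ/2)+cos φ₁ cos φ₂ sin²(Δλ/2) = 0.04416;  σ = 2·atan2(√a,√(1−a))
σ = 24.261° → d = Rσ = 3436·0.42343 = 1455 nmi

1455 nmi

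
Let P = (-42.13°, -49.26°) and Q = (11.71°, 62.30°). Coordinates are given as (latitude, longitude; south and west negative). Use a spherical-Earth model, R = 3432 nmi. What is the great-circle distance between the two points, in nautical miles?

Haversine: a = sin²(Δφ/2)+cos φ₁ cos φ₂ sin²(Δλ/2) = 0.70150;  σ = 2·atan2(√a,√(1−a))
σ = 113.766° → d = Rσ = 3432·1.98559 = 6815 nmi

6815 nmi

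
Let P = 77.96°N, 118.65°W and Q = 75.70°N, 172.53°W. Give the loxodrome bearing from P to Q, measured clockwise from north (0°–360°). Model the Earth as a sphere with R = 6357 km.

Meridional parts: M(φ₁)=+2.2495, M(φ₂)=+2.0759 → ΔM = -0.1735;  Δλ = -0.9404 rad
tan C = Δλ / ΔM = +5.4187 → C = 259.54°

259.5°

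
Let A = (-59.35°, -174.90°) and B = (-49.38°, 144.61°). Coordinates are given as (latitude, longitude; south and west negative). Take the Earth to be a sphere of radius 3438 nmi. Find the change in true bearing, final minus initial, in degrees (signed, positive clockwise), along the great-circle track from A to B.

Initial bearing θ₁ = atan2(sin Δλ cos φ₂, cos φ₁ sin φ₂ − sin φ₁ cos φ₂ cos Δλ) = 275.27°
Final bearing θ₂ = (initial bearing from the destination back to the start) + 180° = 308.76°
Δθ = θ₂ − θ₁ = +33.5°

+33.5°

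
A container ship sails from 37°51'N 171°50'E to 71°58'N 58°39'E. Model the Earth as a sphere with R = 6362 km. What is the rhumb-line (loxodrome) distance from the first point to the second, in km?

Rhumb course C = atan2(Δλ, Δψ) with Δψ = ln[tan(π/4+φ₂/2)/tan(π/4+φ₁/2)] = +1.1262, Δλ = -1.9754 → C = 299.69°
d = R·|Δφ| / |cos C| = 6362·0.59545 / 0.49527 = 7649 km

7649 km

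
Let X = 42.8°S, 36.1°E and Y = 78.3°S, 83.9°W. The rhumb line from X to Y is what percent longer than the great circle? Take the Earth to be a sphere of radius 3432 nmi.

Great circle: σ = 0.9386 rad → d_gc = Rσ = 3221.2 nmi
Rhumb: Δφ = -0.6196, Δλ = -2.0944, Δψ = -1.4502, q = Δφ/Δψ = 0.4272 → d_rh = R√(Δφ²+q²Δλ²) = 3735.3 nmi
Excess = (3735.3 − 3221.2) / 3221.2 = 514.1 / 3221.2 = 15.96% ≈ 16.0%

16.0%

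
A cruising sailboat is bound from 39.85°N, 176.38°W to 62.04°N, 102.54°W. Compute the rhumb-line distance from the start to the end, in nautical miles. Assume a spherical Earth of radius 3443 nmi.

3032 nmi

Δψ = ln[tan(π/4+φ₂/2)/tan(π/4+φ₁/2)] = +0.6310;  Δφ = +0.3873 rad,  Δλ = +1.2888 rad
q = Δφ/Δψ = 0.6138
d = R·√(Δφ² + q²Δλ²) = 3443·0.88074 = 3032 nmi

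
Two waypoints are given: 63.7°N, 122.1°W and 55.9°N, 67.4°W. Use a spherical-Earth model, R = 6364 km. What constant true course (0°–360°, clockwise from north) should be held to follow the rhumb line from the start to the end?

Δψ = ln[tan(π/4+φ₂/2)/tan(π/4+φ₁/2)] = -0.2721
Δλ = +0.9547 rad (taken the short way round)
course = atan2(Δλ, Δψ) = 105.91°

105.9°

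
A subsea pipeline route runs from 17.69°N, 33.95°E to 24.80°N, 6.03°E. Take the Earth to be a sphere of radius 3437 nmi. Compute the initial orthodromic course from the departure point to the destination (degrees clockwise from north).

290.1°

N = sin Δλ·cos φ₂ = -0.4251;  D = cos φ₁ sin φ₂ − sin φ₁ cos φ₂ cos Δλ = +0.1559
initial course = atan2(N, D) = 290.14°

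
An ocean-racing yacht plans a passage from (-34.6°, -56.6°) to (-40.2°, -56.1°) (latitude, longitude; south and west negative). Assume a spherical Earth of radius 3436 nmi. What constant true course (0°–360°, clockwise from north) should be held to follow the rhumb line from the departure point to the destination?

Δψ = ln[tan(π/4+φ₂/2)/tan(π/4+φ₁/2)] = -0.1231
Δλ = +0.0087 rad (taken the short way round)
course = atan2(Δλ, Δψ) = 175.95°

175.9°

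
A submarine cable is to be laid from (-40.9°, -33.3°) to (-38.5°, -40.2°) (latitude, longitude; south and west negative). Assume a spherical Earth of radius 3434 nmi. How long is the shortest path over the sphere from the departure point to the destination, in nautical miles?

349 nmi

Haversine: a = sin²(Δφ/2)+cos φ₁ cos φ₂ sin²(Δλ/2) = 0.00258;  σ = 2·atan2(√a,√(1−a))
σ = 5.824° → d = Rσ = 3434·0.10165 = 349 nmi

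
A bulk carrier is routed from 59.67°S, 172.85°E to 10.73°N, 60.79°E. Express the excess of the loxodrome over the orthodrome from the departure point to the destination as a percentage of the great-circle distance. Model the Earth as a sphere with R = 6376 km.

Great circle: σ = 1.9252 rad → d_gc = Rσ = 12275.1 km
Rhumb: Δφ = +1.2287, Δλ = -1.9558, Δψ = +1.4939, q = Δφ/Δψ = 0.8225 → d_rh = R√(Δφ²+q²Δλ²) = 12906.5 km
Excess = (12906.5 − 12275.1) / 12275.1 = 631.4 / 12275.1 = 5.14% ≈ 5.1%

5.1%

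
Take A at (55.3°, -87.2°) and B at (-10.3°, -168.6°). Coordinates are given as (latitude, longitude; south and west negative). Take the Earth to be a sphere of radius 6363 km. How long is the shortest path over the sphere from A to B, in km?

10398 km

Haversine: a = sin²(Δφ/2)+cos φ₁ cos φ₂ sin²(Δλ/2) = 0.53162;  σ = 2·atan2(√a,√(1−a))
σ = 93.626° → d = Rσ = 6363·1.63408 = 10398 km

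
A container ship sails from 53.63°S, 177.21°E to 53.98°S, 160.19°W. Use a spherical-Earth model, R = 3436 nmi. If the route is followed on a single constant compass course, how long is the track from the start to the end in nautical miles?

801 nmi

Δψ = ln[tan(π/4+φ₂/2)/tan(π/4+φ₁/2)] = -0.0103;  Δφ = -0.0061 rad,  Δλ = +0.3944 rad
q = Δφ/Δψ = 0.5905
d = R·√(Δφ² + q²Δλ²) = 3436·0.23301 = 801 nmi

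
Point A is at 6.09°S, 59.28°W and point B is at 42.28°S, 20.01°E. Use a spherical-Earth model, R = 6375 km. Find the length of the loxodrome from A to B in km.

8828 km

Rhumb course C = atan2(Δλ, Δψ) with Δψ = ln[tan(π/4+φ₂/2)/tan(π/4+φ₁/2)] = -0.7093, Δλ = +1.3839 → C = 117.14°
d = R·|Δφ| / |cos C| = 6375·0.63163 / 0.45611 = 8828 km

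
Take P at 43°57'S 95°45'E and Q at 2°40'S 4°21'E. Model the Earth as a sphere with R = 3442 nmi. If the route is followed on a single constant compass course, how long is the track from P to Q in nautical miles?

5483 nmi

Δψ = ln[tan(π/4+φ₂/2)/tan(π/4+φ₁/2)] = +0.8091;  Δφ = +0.7205 rad,  Δλ = -1.5952 rad
q = Δφ/Δψ = 0.8905
d = R·√(Δφ² + q²Δλ²) = 3442·1.59284 = 5483 nmi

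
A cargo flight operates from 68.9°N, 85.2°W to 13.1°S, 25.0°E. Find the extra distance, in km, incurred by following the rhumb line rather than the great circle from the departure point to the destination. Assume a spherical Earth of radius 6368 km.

768 km

Great circle: cos σ = sin φ₁ sin φ₂ + cos φ₁ cos φ₂ cos Δλ,  σ = 1.9098 rad → d_gc = 12161.5 km
Rhumb line: Δψ = -1.9114, q = Δφ/Δψ = 0.7488, d_rh = R√(Δφ²+q²Δλ²) = 12929.2 km
Excess = 12929.2 − 12161.5 = 767.7 ≈ 768 km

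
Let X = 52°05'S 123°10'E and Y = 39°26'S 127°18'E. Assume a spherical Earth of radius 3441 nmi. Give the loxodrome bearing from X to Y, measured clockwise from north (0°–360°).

12.8°

Δψ = ln[tan(π/4+φ₂/2)/tan(π/4+φ₁/2)] = +0.3185
Δλ = +0.0721 rad (taken the short way round)
course = atan2(Δλ, Δψ) = 12.76°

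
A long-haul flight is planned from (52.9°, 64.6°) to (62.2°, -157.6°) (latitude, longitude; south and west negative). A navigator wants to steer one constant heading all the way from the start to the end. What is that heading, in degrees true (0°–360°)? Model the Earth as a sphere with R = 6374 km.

82.8°

Δψ = ln[tan(π/4+φ₂/2)/tan(π/4+φ₁/2)] = +0.3045
Δλ = +2.4051 rad (taken the short way round)
course = atan2(Δλ, Δψ) = 82.78°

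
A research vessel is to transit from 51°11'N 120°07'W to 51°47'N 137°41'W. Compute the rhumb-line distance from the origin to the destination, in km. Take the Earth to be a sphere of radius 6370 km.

1218 km

Δψ = ln[tan(π/4+φ₂/2)/tan(π/4+φ₁/2)] = +0.0168;  Δφ = +0.0105 rad,  Δλ = -0.3066 rad
q = Δφ/Δψ = 0.6227
d = R·√(Δφ² + q²Δλ²) = 6370·0.19121 = 1218 km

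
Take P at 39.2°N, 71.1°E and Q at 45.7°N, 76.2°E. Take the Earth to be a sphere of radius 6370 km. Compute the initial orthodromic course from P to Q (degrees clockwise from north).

28.4°

N = sin Δλ·cos φ₂ = +0.0621;  D = cos φ₁ sin φ₂ − sin φ₁ cos φ₂ cos Δλ = +0.1150
initial course = atan2(N, D) = 28.37°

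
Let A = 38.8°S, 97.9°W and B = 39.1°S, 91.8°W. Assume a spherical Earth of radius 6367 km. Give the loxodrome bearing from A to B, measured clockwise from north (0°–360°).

Δψ = ln[tan(π/4+φ₂/2)/tan(π/4+φ₁/2)] = -0.0067
Δλ = +0.1065 rad (taken the short way round)
course = atan2(Δλ, Δψ) = 93.62°

93.6°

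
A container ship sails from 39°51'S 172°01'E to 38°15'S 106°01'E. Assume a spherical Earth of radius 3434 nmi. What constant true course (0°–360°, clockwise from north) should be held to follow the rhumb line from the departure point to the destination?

271.8°

Meridional parts: M(φ₁)=-0.7595, M(φ₂)=-0.7235 → ΔM = +0.0360;  Δλ = -1.1519 rad
tan C = Δλ / ΔM = -32.0322 → C = 271.79°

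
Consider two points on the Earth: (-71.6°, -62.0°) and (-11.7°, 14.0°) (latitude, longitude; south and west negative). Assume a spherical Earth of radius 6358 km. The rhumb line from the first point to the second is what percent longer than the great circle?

4.0%

Great circle: σ = 1.3003 rad → d_gc = Rσ = 8267.4 km
Rhumb: Δφ = +1.0455, Δλ = +1.3265, Δψ = +1.6147, q = Δφ/Δψ = 0.6474 → d_rh = R√(Δφ²+q²Δλ²) = 8602.1 km
Excess = (8602.1 − 8267.4) / 8267.4 = 334.7 / 8267.4 = 4.048% ≈ 4.0%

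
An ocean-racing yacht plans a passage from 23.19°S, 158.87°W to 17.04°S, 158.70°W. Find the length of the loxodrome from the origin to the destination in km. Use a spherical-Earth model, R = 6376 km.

Rhumb course C = atan2(Δλ, Δψ) with Δψ = ln[tan(π/4+φ₂/2)/tan(π/4+φ₁/2)] = +0.1144, Δλ = +0.0030 → C = 1.49°
d = R·|Δφ| / |cos C| = 6376·0.10734 / 0.99966 = 685 km

685 km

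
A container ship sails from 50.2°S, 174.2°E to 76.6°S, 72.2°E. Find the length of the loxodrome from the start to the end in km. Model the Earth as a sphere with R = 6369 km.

Rhumb course C = atan2(Δλ, Δψ) with Δψ = ln[tan(π/4+φ₂/2)/tan(π/4+φ₁/2)] = -1.1254, Δλ = -1.7802 → C = 237.70°
d = R·|Δφ| / |cos C| = 6369·0.46077 / 0.53435 = 5492 km

5492 km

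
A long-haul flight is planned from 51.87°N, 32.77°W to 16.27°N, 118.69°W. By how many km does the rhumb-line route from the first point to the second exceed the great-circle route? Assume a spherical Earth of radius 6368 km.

Great circle: cos σ = sin φ₁ sin φ₂ + cos φ₁ cos φ₂ cos Δλ,  σ = 1.3051 rad → d_gc = 8311.1 km
Rhumb line: Δψ = -0.7746, q = Δφ/Δψ = 0.8021, d_rh = R√(Δφ²+q²Δλ²) = 8621.3 km
Excess = 8621.3 − 8311.1 = 310.2 ≈ 310 km

310 km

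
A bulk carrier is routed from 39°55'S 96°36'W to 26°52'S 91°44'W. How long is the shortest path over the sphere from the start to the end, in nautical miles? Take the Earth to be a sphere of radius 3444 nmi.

821 nmi

Haversine: a = sin²(Δφ/2)+cos φ₁ cos φ₂ sin²(Δλ/2) = 0.01415;  σ = 2·atan2(√a,√(1−a))
σ = 13.662° → d = Rσ = 3444·0.23844 = 821 nmi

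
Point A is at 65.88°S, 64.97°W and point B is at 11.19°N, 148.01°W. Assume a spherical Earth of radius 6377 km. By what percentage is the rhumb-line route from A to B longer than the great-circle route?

3.0%

Great circle: σ = 1.6997 rad → d_gc = Rσ = 10839.0 km
Rhumb: Δφ = +1.3451, Δλ = -1.4493, Δψ = +1.7400, q = Δφ/Δψ = 0.7731 → d_rh = R√(Δφ²+q²Δλ²) = 11163.8 km
Excess = (11163.8 − 10839.0) / 10839.0 = 324.8 / 10839.0 = 3.00% ≈ 3.0%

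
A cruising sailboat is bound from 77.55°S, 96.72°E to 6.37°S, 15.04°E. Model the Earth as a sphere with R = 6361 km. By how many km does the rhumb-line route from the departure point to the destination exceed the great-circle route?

443 km

Great circle: cos σ = sin φ₁ sin φ₂ + cos φ₁ cos φ₂ cos Δλ,  σ = 1.4310 rad → d_gc = 9102.58 km
Rhumb line: Δψ = +2.1043, q = Δφ/Δψ = 0.5904, d_rh = R√(Δφ²+q²Δλ²) = 9545.13 km
Excess = 9545.13 − 9102.58 = 442.55 ≈ 443 km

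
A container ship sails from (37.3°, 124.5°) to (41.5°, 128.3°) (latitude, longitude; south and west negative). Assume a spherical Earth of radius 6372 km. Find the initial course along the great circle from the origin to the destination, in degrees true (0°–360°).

N = sin Δλ·cos φ₂ = +0.0496;  D = cos φ₁ sin φ₂ − sin φ₁ cos φ₂ cos Δλ = +0.0742
initial course = atan2(N, D) = 33.77°

33.8°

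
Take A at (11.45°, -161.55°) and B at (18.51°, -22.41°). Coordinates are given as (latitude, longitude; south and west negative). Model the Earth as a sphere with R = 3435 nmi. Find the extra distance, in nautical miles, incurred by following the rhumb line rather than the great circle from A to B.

Great circle: cos σ = sin φ₁ sin φ₂ + cos φ₁ cos φ₂ cos Δλ,  σ = 2.2652 rad → d_gc = 7780.8 nmi
Rhumb line: Δψ = +0.1276, q = Δφ/Δψ = 0.9653, d_rh = R√(Δφ²+q²Δλ²) = 8063.5 nmi
Excess = 8063.5 − 7780.8 = 282.7 ≈ 283 nmi

283 nmi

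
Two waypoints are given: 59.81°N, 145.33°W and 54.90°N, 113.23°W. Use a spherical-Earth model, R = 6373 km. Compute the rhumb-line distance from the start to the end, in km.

1999 km

Δψ = ln[tan(π/4+φ₂/2)/tan(π/4+φ₁/2)] = -0.1591;  Δφ = -0.0857 rad,  Δλ = +0.5603 rad
q = Δφ/Δψ = 0.5385
d = R·√(Δφ² + q²Δλ²) = 6373·0.31361 = 1999 km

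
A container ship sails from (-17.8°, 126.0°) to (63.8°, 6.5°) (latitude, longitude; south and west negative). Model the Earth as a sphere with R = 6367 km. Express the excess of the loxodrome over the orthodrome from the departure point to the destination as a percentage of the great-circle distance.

Great circle: σ = 2.0729 rad → d_gc = Rσ = 13198.3 km
Rhumb: Δφ = +1.4242, Δλ = -2.0857, Δψ = +1.7738, q = Δφ/Δψ = 0.8029 → d_rh = R√(Δφ²+q²Δλ²) = 13996.8 km
Excess = (13996.8 − 13198.3) / 13198.3 = 798.5 / 13198.3 = 6.05002% ≈ 6.1%

6.1%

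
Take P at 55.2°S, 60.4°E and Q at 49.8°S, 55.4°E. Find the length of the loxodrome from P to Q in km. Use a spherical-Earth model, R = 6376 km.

690 km

Rhumb course C = atan2(Δλ, Δψ) with Δψ = ln[tan(π/4+φ₂/2)/tan(π/4+φ₁/2)] = +0.1551, Δλ = -0.0873 → C = 330.63°
d = R·|Δφ| / |cos C| = 6376·0.09425 / 0.87148 = 690 km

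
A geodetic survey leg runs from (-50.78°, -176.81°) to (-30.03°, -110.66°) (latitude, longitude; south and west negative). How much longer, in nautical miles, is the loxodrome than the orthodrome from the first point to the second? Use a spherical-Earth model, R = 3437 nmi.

82 nmi

Great circle: cos σ = sin φ₁ sin φ₂ + cos φ₁ cos φ₂ cos Δλ,  σ = 0.9159 rad → d_gc = 3148.0 nmi
Rhumb line: Δψ = +0.4821, q = Δφ/Δψ = 0.7512, d_rh = R√(Δφ²+q²Δλ²) = 3230.2 nmi
Excess = 3230.2 − 3148.0 = 82.2 ≈ 82 nmi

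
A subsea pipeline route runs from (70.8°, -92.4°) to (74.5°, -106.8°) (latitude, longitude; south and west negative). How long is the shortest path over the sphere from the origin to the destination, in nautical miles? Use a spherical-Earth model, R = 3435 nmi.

338 nmi

cos σ = sin φ₁ sin φ₂ + cos φ₁ cos φ₂ cos Δλ
      = sin(70.80°)sin(74.50°) + cos(70.80°)cos(74.50°)cos(-14.40°) = 0.9952
σ = 5.643° → d = Rσ = 3435·0.09848 = 338 nmi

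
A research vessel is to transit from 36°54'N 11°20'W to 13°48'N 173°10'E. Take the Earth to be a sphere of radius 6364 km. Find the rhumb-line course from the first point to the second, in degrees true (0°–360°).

Δψ = ln[tan(π/4+φ₂/2)/tan(π/4+φ₁/2)] = -0.4506
Δλ = -3.0631 rad (taken the short way round)
course = atan2(Δλ, Δψ) = 261.63°

261.6°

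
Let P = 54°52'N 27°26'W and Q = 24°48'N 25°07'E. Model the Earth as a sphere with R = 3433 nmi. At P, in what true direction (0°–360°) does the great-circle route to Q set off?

106.2°

θ = atan2( sin Δλ·cos φ₂ ,  cos φ₁ sin φ₂ − sin φ₁ cos φ₂ cos Δλ )
  = atan2(+0.7207, -0.2100) = 106.25°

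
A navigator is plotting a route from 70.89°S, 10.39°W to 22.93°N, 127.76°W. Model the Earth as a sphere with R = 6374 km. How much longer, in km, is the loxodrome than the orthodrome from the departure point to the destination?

882 km

Great circle: cos σ = sin φ₁ sin φ₂ + cos φ₁ cos φ₂ cos Δλ,  σ = 2.1022 rad → d_gc = 13399.5 km
Rhumb line: Δψ = +2.1932, q = Δφ/Δψ = 0.7466, d_rh = R√(Δφ²+q²Δλ²) = 14281.9 km
Excess = 14281.9 − 13399.5 = 882.4 ≈ 882 km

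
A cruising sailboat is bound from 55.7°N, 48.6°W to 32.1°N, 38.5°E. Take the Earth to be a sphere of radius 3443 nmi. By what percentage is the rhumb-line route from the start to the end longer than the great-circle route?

Great circle: σ = 1.0893 rad → d_gc = Rσ = 3750.3 nmi
Rhumb: Δφ = -0.4119, Δλ = +1.5202, Δψ = -0.5836, q = Δφ/Δψ = 0.7057 → d_rh = R√(Δφ²+q²Δλ²) = 3956.8 nmi
Excess = (3956.8 − 3750.3) / 3750.3 = 206.5 / 3750.3 = 5.51% ≈ 5.5%

5.5%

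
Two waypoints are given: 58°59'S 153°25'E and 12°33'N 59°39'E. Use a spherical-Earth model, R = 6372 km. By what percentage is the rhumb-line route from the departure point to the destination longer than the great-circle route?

Great circle: σ = 1.7919 rad → d_gc = Rσ = 11417.7 km
Rhumb: Δφ = +1.2485, Δλ = -1.6365, Δψ = +1.5028, q = Δφ/Δψ = 0.8308 → d_rh = R√(Δφ²+q²Δλ²) = 11761.8 km
Excess = (11761.8 − 11417.7) / 11417.7 = 344.1 / 11417.7 = 3.01% ≈ 3.0%

3.0%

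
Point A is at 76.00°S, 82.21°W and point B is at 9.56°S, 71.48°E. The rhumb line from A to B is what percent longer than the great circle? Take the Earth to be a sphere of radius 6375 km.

Great circle: σ = 1.6235 rad → d_gc = Rσ = 10350.0 km
Rhumb: Δφ = +1.1596, Δλ = +2.6824, Δψ = +1.9297, q = Δφ/Δψ = 0.6009 → d_rh = R√(Δφ²+q²Δλ²) = 12658.7 km
Excess = (12658.7 − 10350.0) / 10350.0 = 2308.7 / 10350.0 = 22.31% ≈ 22.3%

22.3%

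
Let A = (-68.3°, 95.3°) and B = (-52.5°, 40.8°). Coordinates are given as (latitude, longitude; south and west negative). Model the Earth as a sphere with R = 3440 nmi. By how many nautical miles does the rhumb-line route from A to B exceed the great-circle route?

53 nmi

Great circle: cos σ = sin φ₁ sin φ₂ + cos φ₁ cos φ₂ cos Δλ,  σ = 0.5200 rad → d_gc = 1788.7 nmi
Rhumb line: Δψ = +0.5716, q = Δφ/Δψ = 0.4824, d_rh = R√(Δφ²+q²Δλ²) = 1841.7 nmi
Excess = 1841.7 − 1788.7 = 53.0 ≈ 53 nmi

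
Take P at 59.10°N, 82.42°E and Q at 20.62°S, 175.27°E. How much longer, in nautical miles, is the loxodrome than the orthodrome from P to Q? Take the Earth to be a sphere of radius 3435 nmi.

155 nmi

Great circle: cos σ = sin φ₁ sin φ₂ + cos φ₁ cos φ₂ cos Δλ,  σ = 1.9030 rad → d_gc = 6536.6 nmi
Rhumb line: Δψ = -1.6539, q = Δφ/Δψ = 0.8413, d_rh = R√(Δφ²+q²Δλ²) = 6691.3 nmi
Excess = 6691.3 − 6536.6 = 154.7 ≈ 155 nmi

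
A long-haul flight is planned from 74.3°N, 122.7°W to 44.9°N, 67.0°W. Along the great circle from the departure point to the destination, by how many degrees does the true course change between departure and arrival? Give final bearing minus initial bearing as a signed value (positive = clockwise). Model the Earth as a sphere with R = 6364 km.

Initial bearing θ₁ = atan2(sin Δλ cos φ₂, cos φ₁ sin φ₂ − sin φ₁ cos φ₂ cos Δλ) = 108.28°
Final bearing θ₂ = (initial bearing from the destination back to the start) + 180° = 158.73°
Δθ = θ₂ − θ₁ = +50.5°

+50.5°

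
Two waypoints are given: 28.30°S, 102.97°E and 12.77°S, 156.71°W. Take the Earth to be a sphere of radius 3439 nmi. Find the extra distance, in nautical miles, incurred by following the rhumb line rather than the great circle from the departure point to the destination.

Great circle: cos σ = sin φ₁ sin φ₂ + cos φ₁ cos φ₂ cos Δλ,  σ = 1.6199 rad → d_gc = 5570.7 nmi
Rhumb line: Δψ = +0.2906, q = Δφ/Δψ = 0.9328, d_rh = R√(Δφ²+q²Δλ²) = 5693.4 nmi
Excess = 5693.4 − 5570.7 = 122.7 ≈ 123 nmi

123 nmi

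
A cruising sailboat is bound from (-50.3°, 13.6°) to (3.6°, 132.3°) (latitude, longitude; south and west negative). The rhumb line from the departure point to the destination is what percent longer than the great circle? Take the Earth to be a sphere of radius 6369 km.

Great circle: σ = 1.9331 rad → d_gc = Rσ = 12312.1 km
Rhumb: Δφ = +0.9407, Δλ = +2.0717, Δψ = +1.0817, q = Δφ/Δψ = 0.8697 → d_rh = R√(Δφ²+q²Δλ²) = 12944.9 km
Excess = (12944.9 − 12312.1) / 12312.1 = 632.8 / 12312.1 = 5.14% ≈ 5.1%

5.1%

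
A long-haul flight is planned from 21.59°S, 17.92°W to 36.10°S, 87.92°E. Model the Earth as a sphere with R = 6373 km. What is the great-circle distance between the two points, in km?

cos σ = sin φ₁ sin φ₂ + cos φ₁ cos φ₂ cos Δλ
      = sin(-21.59°)sin(-36.10°) + cos(-21.59°)cos(-36.10°)cos(105.84°) = 0.0117
σ = 89.328° → d = Rσ = 6373·1.55906 = 9936 km

9936 km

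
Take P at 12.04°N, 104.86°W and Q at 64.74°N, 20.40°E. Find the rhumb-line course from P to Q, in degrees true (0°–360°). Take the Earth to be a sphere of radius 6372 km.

Δψ = ln[tan(π/4+φ₂/2)/tan(π/4+φ₁/2)] = +1.2841
Δλ = +2.1862 rad (taken the short way round)
course = atan2(Δλ, Δψ) = 59.57°

59.6°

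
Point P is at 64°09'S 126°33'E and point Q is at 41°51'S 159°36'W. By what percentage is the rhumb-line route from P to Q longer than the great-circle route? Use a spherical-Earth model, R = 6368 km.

4.9%

Great circle: σ = 0.8083 rad → d_gc = Rσ = 5146.9 km
Rhumb: Δφ = +0.3892, Δλ = +1.2889, Δψ = +0.6662, q = Δφ/Δψ = 0.5842 → d_rh = R√(Δφ²+q²Δλ²) = 5397.6 km
Excess = (5397.6 − 5146.9) / 5146.9 = 250.7 / 5146.9 = 4.87% ≈ 4.9%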